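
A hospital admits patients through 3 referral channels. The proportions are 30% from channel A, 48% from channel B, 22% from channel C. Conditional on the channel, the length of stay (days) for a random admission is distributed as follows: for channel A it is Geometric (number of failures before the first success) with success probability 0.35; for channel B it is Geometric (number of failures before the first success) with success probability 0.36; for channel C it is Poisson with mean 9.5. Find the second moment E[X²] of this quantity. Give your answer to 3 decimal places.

28.459

For each component E[X²] = Var + (mean)², giving A: 8.7551; B: 8.09877; C: 99.75.
Overall E[X²] = 0.3·8.7551 + 0.48·8.09877 + 0.22·99.75 = 28.4589.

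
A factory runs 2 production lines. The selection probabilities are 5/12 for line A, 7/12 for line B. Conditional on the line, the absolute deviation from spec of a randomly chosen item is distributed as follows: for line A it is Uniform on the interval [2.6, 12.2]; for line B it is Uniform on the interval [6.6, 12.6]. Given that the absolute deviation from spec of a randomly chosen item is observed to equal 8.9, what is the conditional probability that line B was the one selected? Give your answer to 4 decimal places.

Likelihoods f(8.9 | ·): A: 0.104167; B: 0.166667.
Posterior ∝ prior × likelihood. Numerator for B: 0.583333·0.166667 = 0.0972222.
Normalizing constant: 0.416667·0.104167 + 0.583333·0.166667 = 0.140625.
P(B | observation) = 0.0972222 / 0.140625 = 0.691358.

0.6914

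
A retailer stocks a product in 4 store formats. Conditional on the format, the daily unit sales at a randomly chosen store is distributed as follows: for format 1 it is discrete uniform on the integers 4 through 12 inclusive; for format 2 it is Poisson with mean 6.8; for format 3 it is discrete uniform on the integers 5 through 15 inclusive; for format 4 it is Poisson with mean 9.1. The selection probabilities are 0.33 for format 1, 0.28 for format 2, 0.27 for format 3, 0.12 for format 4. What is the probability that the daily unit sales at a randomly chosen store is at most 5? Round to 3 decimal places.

Conditional on each format, P(X ≤ 5): 1: 0.222222; 2: 0.326977; 3: 0.0909091; 4: 0.109751.
By total probability, P(X ≤ 5) = 0.33·0.222222 + 0.28·0.326977 + 0.27·0.0909091 + 0.12·0.109751 = 0.202603.

0.203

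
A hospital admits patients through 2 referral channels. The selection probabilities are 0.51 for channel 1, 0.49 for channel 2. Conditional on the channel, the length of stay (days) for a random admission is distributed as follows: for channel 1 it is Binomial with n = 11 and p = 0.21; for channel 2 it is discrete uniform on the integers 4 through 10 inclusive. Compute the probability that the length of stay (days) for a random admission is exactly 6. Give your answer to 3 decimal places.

Conditional on each channel, P(X = 6): 1: 0.0121925; 2: 0.142857.
By total probability, P(X = 6) = 0.51·0.0121925 + 0.49·0.142857 = 0.0762182.

0.076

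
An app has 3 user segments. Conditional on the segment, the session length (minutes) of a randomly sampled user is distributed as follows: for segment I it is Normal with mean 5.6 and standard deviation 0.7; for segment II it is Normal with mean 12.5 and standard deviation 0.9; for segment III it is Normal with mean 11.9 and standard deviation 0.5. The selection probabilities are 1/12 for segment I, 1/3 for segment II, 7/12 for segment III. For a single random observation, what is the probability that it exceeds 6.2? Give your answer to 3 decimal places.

0.933

Conditional on each segment, P(X > 6.2): I: 0.195683; II: 1; III: 1.
By total probability, P(X > 6.2) = 0.0833333·0.195683 + 0.333333·1 + 0.583333·1 = 0.932974.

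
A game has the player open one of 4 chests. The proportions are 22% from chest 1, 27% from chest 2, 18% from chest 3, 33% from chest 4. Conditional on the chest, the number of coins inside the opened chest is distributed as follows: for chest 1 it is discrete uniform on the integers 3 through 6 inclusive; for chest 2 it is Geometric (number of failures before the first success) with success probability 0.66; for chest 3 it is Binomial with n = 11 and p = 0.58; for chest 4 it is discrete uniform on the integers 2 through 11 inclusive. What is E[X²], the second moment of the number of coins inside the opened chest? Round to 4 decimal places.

For each component E[X²] = Var + (mean)², giving 1: 21.5; 2: 1.04591; 3: 43.384; 4: 50.5.
Overall E[X²] = 0.22·21.5 + 0.27·1.04591 + 0.18·43.384 + 0.33·50.5 = 29.4865.

29.4865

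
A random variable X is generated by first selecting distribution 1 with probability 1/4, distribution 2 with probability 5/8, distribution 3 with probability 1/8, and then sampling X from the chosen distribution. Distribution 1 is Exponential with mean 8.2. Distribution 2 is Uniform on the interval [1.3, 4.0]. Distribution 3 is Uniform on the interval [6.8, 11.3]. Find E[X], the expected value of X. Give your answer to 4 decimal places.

Component means — 1: 8.2; 2: 2.65; 3: 9.05.
E[X] = 0.25·8.2 + 0.625·2.65 + 0.125·9.05 = 4.8375.

4.8375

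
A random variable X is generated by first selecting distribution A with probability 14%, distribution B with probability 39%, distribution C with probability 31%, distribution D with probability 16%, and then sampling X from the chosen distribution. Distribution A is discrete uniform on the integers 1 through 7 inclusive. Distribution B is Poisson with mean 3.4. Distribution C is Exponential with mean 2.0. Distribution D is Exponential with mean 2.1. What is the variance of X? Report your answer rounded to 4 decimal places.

Per component, A: μ=4, E[X²]=20; B: μ=3.4, E[X²]=14.96; C: μ=2, E[X²]=8; D: μ=2.1, E[X²]=8.82.
E[X] = 0.14·4 + 0.39·3.4 + 0.31·2 + 0.16·2.1 = 2.842.
E[X²] = 0.14·20 + 0.39·14.96 + 0.31·8 + 0.16·8.82 = 12.5256.
Var(X) = E[X²] − (E[X])² = 12.5256 − 8.07696 = 4.44864.

4.4486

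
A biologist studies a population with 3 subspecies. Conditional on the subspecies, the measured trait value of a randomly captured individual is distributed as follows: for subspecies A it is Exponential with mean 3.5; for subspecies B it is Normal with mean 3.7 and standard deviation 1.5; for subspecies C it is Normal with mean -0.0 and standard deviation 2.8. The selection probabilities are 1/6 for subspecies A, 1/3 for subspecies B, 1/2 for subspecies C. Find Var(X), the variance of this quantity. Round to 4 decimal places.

10.0164

Per component, A: μ=3.5, E[X²]=24.5; B: μ=3.7, E[X²]=15.94; C: μ=-0, E[X²]=7.84.
E[X] = 0.166667·3.5 + 0.333333·3.7 + 0.5·-0 = 1.81667.
E[X²] = 0.166667·24.5 + 0.333333·15.94 + 0.5·7.84 = 13.3167.
Var(X) = E[X²] − (E[X])² = 13.3167 − 3.30028 = 10.0164.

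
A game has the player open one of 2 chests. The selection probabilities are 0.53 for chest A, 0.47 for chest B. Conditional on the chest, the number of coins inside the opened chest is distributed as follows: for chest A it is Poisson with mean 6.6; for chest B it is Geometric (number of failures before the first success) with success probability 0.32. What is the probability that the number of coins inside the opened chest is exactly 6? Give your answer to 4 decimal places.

0.0976

Conditional on each chest, P(X = 6): A: 0.156166; B: 0.0316376.
By total probability, P(X = 6) = 0.53·0.156166 + 0.47·0.0316376 = 0.0976378.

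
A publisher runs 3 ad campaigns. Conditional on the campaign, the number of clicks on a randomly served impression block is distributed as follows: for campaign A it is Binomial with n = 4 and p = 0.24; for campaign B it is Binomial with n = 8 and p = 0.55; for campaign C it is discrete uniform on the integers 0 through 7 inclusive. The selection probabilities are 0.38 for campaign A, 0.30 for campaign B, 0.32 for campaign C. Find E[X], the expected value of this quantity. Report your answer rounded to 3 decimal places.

2.805

Component means — A: 0.96; B: 4.4; C: 3.5.
E[X] = 0.38·0.96 + 0.3·4.4 + 0.32·3.5 = 2.8048.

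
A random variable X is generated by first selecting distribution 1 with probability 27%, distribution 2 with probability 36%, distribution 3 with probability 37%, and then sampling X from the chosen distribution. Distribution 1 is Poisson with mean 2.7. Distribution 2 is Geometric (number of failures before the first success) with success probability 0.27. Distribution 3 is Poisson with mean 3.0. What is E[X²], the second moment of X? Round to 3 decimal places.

For each component E[X²] = Var + (mean)², giving 1: 9.99; 2: 17.3237; 3: 12.
Overall E[X²] = 0.27·9.99 + 0.36·17.3237 + 0.37·12 = 13.3738.

13.374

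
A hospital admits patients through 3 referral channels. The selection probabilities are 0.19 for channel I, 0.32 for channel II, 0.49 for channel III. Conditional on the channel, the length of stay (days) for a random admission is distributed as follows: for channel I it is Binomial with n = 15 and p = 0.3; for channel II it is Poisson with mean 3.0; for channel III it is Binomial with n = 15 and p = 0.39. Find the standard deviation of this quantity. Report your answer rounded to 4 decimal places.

Per component, I: μ=4.5, E[X²]=23.4; II: μ=3, E[X²]=12; III: μ=5.85, E[X²]=37.791.
E[X] = 0.19·4.5 + 0.32·3 + 0.49·5.85 = 4.6815.
E[X²] = 0.19·23.4 + 0.32·12 + 0.49·37.791 = 26.8036.
Var(X) = E[X²] − (E[X])² = 26.8036 − 21.9164 = 4.88715.
SD(X) = √4.88715 = 2.21069.

2.2107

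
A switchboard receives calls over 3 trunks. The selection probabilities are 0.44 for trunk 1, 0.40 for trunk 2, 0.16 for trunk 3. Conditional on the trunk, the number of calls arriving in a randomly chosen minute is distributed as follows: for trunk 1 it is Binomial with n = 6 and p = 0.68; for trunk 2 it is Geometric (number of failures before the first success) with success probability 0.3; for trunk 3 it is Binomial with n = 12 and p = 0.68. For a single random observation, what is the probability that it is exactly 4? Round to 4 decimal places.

Conditional on each trunk, P(X = 4): 1: 0.328418; 2: 0.07203; 3: 0.011637.
By total probability, P(X = 4) = 0.44·0.328418 + 0.4·0.07203 + 0.16·0.011637 = 0.175178.

0.1752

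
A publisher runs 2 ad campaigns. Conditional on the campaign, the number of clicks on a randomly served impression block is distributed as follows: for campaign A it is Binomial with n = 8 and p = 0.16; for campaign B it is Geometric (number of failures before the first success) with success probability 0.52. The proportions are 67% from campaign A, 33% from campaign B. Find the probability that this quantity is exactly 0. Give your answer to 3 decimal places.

0.338

Conditional on each campaign, P(X = 0): A: 0.247876; B: 0.52.
By total probability, P(X = 0) = 0.67·0.247876 + 0.33·0.52 = 0.337677.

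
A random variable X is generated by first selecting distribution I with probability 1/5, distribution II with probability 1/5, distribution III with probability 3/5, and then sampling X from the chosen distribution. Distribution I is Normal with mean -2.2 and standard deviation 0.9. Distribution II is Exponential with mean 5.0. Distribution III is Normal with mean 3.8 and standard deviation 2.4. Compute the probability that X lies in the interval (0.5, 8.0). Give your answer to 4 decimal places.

Conditional on each component, P(0.5 < X < 8.0): I: 0.0013499; II: 0.702941; III: 0.875375.
By total probability, P(0.5 < X < 8.0) = 0.2·0.0013499 + 0.2·0.702941 + 0.6·0.875375 = 0.666083.

0.6661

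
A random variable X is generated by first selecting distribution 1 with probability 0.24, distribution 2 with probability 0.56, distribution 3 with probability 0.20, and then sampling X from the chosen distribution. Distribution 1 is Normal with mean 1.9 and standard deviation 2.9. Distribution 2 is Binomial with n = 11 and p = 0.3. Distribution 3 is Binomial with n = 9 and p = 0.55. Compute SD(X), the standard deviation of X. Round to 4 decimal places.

2.1846

Per component, 1: μ=1.9, E[X²]=12.02; 2: μ=3.3, E[X²]=13.2; 3: μ=4.95, E[X²]=26.73.
E[X] = 0.24·1.9 + 0.56·3.3 + 0.2·4.95 = 3.294.
E[X²] = 0.24·12.02 + 0.56·13.2 + 0.2·26.73 = 15.6228.
Var(X) = E[X²] − (E[X])² = 15.6228 − 10.8504 = 4.77236.
SD(X) = √4.77236 = 2.18457.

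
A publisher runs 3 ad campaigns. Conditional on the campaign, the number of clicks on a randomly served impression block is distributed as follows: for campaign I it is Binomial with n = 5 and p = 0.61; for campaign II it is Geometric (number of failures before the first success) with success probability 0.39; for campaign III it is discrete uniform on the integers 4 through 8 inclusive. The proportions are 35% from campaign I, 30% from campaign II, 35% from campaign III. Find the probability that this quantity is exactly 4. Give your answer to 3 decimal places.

Conditional on each campaign, P(X = 4): I: 0.269994; II: 0.0539988; III: 0.2.
By total probability, P(X = 4) = 0.35·0.269994 + 0.3·0.0539988 + 0.35·0.2 = 0.180697.

0.181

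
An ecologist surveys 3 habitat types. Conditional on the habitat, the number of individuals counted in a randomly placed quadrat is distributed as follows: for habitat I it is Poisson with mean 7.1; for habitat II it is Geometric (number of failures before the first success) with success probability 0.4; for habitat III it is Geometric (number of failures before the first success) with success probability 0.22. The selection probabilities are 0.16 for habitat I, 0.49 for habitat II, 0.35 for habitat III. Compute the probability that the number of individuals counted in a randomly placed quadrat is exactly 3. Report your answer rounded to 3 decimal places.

Conditional on each habitat, P(X = 3): I: 0.049219; II: 0.0864; III: 0.104401.
By total probability, P(X = 3) = 0.16·0.049219 + 0.49·0.0864 + 0.35·0.104401 = 0.0867515.

0.087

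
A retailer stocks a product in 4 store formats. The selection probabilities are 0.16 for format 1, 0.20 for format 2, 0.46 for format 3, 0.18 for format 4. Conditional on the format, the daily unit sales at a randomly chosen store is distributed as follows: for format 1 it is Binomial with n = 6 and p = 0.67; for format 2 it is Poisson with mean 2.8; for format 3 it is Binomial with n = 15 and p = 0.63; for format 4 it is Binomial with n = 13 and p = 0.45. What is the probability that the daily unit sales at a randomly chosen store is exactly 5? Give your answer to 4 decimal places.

0.1026

Conditional on each format, P(X = 5): 1: 0.267325; 2: 0.0872136; 3: 0.014331; 4: 0.198858.
By total probability, P(X = 5) = 0.16·0.267325 + 0.2·0.0872136 + 0.46·0.014331 + 0.18·0.198858 = 0.102601.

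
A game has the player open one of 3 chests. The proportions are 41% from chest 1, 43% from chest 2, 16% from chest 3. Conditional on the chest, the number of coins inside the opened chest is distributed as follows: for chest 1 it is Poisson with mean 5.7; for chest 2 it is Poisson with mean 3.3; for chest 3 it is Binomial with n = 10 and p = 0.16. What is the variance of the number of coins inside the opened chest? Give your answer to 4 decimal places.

Per component, 1: μ=5.7, E[X²]=38.19; 2: μ=3.3, E[X²]=14.19; 3: μ=1.6, E[X²]=3.904.
E[X] = 0.41·5.7 + 0.43·3.3 + 0.16·1.6 = 4.012.
E[X²] = 0.41·38.19 + 0.43·14.19 + 0.16·3.904 = 22.3842.
Var(X) = E[X²] − (E[X])² = 22.3842 − 16.0961 = 6.2881.

6.2881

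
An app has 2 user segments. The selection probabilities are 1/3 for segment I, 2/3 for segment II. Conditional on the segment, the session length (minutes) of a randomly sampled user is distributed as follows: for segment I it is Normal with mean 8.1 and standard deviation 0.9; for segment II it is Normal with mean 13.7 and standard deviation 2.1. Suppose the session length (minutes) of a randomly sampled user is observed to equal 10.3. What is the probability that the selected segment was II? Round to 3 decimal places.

0.821

Likelihoods f(10.3 | ·): I: 0.0223432; II: 0.0512247.
Posterior ∝ prior × likelihood. Numerator for II: 0.666667·0.0512247 = 0.0341498.
Normalizing constant: 0.333333·0.0223432 + 0.666667·0.0512247 = 0.0415975.
P(II | observation) = 0.0341498 / 0.0415975 = 0.820957.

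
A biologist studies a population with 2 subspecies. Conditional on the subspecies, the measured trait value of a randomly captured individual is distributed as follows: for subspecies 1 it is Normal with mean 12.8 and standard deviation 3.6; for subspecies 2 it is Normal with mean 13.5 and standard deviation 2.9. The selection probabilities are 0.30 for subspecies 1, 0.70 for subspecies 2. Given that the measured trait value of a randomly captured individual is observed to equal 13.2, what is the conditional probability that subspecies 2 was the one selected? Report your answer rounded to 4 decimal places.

Likelihoods f(13.2 | ·): 1: 0.110135; 2: 0.136832.
Posterior ∝ prior × likelihood. Numerator for 2: 0.7·0.136832 = 0.0957825.
Normalizing constant: 0.3·0.110135 + 0.7·0.136832 = 0.128823.
P(2 | observation) = 0.0957825 / 0.128823 = 0.74352.

0.7435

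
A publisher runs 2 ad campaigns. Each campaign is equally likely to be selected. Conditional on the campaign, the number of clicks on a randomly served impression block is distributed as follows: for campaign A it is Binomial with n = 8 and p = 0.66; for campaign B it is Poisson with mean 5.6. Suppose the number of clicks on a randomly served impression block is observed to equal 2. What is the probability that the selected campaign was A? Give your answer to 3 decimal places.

Likelihoods P(X=2 | ·): A: 0.0188417; B: 0.0579825.
Posterior ∝ prior × likelihood. Numerator for A: 0.5·0.0188417 = 0.00942084.
Normalizing constant: 0.5·0.0188417 + 0.5·0.0579825 = 0.0384121.
P(A | observation) = 0.00942084 / 0.0384121 = 0.245257.

0.245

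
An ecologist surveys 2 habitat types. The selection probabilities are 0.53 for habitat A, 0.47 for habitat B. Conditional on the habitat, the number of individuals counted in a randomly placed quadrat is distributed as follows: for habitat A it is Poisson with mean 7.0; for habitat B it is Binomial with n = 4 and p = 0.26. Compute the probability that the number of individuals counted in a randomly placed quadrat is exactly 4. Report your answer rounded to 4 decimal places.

0.0505

Conditional on each habitat, P(X = 4): A: 0.0912262; B: 0.00456976.
By total probability, P(X = 4) = 0.53·0.0912262 + 0.47·0.00456976 = 0.0504977.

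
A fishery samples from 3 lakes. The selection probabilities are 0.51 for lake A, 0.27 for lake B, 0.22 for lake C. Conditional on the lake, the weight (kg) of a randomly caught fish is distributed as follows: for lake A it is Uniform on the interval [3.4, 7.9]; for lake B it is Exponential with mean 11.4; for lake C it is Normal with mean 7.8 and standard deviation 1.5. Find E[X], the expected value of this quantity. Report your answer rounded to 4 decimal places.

Component means — A: 5.65; B: 11.4; C: 7.8.
E[X] = 0.51·5.65 + 0.27·11.4 + 0.22·7.8 = 7.6755.

7.6755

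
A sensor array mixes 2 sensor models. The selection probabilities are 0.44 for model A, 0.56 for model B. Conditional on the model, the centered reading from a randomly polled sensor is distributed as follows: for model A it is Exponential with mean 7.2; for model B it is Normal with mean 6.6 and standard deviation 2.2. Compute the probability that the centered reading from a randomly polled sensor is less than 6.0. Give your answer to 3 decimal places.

Conditional on each model, P(X < 6.0): A: 0.565402; B: 0.392531.
By total probability, P(X < 6.0) = 0.44·0.565402 + 0.56·0.392531 = 0.468594.

0.469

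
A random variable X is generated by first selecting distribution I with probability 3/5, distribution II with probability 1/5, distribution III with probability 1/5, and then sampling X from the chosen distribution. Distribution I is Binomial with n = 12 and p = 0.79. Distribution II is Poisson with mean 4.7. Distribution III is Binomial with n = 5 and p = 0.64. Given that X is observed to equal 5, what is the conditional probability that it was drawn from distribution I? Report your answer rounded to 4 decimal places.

0.0447

Likelihoods P(X=5 | ·): I: 0.0043893; II: 0.17383; III: 0.107374.
Posterior ∝ prior × likelihood. Numerator for I: 0.6·0.0043893 = 0.00263358.
Normalizing constant: 0.6·0.0043893 + 0.2·0.17383 + 0.2·0.107374 = 0.0588744.
P(I | observation) = 0.00263358 / 0.0588744 = 0.0447323.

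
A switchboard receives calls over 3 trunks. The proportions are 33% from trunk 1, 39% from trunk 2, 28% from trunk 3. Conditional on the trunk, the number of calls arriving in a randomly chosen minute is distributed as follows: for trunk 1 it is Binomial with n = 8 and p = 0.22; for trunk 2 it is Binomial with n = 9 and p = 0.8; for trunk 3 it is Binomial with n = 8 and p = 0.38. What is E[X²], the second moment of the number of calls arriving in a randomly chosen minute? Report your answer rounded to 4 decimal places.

25.3698

For each component E[X²] = Var + (mean)², giving 1: 4.4704; 2: 53.28; 3: 11.1264.
Overall E[X²] = 0.33·4.4704 + 0.39·53.28 + 0.28·11.1264 = 25.3698.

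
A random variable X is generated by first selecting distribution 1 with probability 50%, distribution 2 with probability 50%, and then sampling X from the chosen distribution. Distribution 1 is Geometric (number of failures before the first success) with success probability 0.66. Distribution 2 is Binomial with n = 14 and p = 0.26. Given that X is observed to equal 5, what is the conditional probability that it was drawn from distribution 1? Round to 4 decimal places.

0.0186

Likelihoods P(X=5 | ·): 1: 0.00299874; 2: 0.158276.
Posterior ∝ prior × likelihood. Numerator for 1: 0.5·0.00299874 = 0.00149937.
Normalizing constant: 0.5·0.00299874 + 0.5·0.158276 = 0.0806376.
P(1 | observation) = 0.00149937 / 0.0806376 = 0.0185939.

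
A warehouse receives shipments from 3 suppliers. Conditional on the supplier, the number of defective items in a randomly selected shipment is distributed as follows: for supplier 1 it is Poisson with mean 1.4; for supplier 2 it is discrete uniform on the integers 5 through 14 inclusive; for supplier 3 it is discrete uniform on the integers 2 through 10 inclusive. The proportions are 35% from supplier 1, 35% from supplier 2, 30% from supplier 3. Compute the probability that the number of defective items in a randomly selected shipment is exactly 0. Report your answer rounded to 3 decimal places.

Conditional on each supplier, P(X = 0): 1: 0.246597; 2: 0; 3: 0.
By total probability, P(X = 0) = 0.35·0.246597 + 0.35·0 + 0.3·0 = 0.0863089.

0.086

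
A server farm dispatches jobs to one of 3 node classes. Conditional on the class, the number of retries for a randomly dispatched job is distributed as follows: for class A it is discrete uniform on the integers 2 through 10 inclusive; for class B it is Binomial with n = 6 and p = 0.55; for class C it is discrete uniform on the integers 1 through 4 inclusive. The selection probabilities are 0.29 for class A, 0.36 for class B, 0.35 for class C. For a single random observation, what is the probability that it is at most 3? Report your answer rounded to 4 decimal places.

Conditional on each class, P(X ≤ 3): A: 0.222222; B: 0.558482; C: 0.75.
By total probability, P(X ≤ 3) = 0.29·0.222222 + 0.36·0.558482 + 0.35·0.75 = 0.527998.

0.5280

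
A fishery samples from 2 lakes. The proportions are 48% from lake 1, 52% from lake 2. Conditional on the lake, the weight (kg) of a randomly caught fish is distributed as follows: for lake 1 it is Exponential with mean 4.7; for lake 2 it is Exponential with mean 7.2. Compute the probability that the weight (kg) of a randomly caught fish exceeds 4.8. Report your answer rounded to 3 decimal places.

0.440

Conditional on each lake, P(X > 4.8): 1: 0.360135; 2: 0.513417.
By total probability, P(X > 4.8) = 0.48·0.360135 + 0.52·0.513417 = 0.439842.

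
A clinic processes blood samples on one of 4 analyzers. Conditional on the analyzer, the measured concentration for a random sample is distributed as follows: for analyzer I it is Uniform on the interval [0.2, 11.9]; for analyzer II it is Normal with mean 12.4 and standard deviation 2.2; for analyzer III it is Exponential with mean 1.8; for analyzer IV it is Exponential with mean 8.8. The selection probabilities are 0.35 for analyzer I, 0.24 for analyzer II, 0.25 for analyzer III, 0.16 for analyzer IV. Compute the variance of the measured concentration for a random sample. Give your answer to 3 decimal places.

Per component, I: μ=6.05, E[X²]=48.01; II: μ=12.4, E[X²]=158.6; III: μ=1.8, E[X²]=6.48; IV: μ=8.8, E[X²]=154.88.
E[X] = 0.35·6.05 + 0.24·12.4 + 0.25·1.8 + 0.16·8.8 = 6.9515.
E[X²] = 0.35·48.01 + 0.24·158.6 + 0.25·6.48 + 0.16·154.88 = 81.2683.
Var(X) = E[X²] − (E[X])² = 81.2683 − 48.3234 = 32.9449.

32.945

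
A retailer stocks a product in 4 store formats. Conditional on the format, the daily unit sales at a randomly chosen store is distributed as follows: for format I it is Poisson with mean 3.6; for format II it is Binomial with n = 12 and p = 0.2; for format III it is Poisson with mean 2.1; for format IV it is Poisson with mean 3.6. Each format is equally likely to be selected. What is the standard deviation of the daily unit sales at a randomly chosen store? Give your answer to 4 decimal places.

Per component, I: μ=3.6, E[X²]=16.56; II: μ=2.4, E[X²]=7.68; III: μ=2.1, E[X²]=6.51; IV: μ=3.6, E[X²]=16.56.
E[X] = 0.25·3.6 + 0.25·2.4 + 0.25·2.1 + 0.25·3.6 = 2.925.
E[X²] = 0.25·16.56 + 0.25·7.68 + 0.25·6.51 + 0.25·16.56 = 11.8275.
Var(X) = E[X²] − (E[X])² = 11.8275 − 8.55563 = 3.27187.
SD(X) = √3.27187 = 1.80883.

1.8088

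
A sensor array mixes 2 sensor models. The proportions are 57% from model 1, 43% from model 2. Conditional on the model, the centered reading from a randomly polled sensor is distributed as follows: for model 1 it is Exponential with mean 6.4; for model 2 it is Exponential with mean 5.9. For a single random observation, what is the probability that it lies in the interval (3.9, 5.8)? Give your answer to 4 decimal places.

0.1407

Conditional on each model, P(3.9 < X < 5.8): 1: 0.139654; 2: 0.142158.
By total probability, P(3.9 < X < 5.8) = 0.57·0.139654 + 0.43·0.142158 = 0.140731.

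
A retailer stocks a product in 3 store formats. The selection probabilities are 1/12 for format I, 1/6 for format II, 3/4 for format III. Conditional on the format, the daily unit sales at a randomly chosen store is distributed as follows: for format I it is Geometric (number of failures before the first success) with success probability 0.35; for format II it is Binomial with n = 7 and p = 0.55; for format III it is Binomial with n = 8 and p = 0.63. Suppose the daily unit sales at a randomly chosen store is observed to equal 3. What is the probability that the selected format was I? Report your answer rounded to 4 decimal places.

Likelihoods P(X=3 | ·): I: 0.0961188; II: 0.238785; III: 0.0970998.
Posterior ∝ prior × likelihood. Numerator for I: 0.0833333·0.0961188 = 0.0080099.
Normalizing constant: 0.0833333·0.0961188 + 0.166667·0.238785 + 0.75·0.0970998 = 0.120632.
P(I | observation) = 0.0080099 / 0.120632 = 0.0663993.

0.0664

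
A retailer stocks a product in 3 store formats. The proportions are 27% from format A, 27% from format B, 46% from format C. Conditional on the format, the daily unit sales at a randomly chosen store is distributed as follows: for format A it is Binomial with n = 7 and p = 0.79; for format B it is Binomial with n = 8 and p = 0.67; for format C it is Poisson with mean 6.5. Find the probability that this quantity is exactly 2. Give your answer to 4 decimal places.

Conditional on each format, P(X = 2): A: 0.00535266; B: 0.0162327; C: 0.0317602.
By total probability, P(X = 2) = 0.27·0.00535266 + 0.27·0.0162327 + 0.46·0.0317602 = 0.0204377.

0.0204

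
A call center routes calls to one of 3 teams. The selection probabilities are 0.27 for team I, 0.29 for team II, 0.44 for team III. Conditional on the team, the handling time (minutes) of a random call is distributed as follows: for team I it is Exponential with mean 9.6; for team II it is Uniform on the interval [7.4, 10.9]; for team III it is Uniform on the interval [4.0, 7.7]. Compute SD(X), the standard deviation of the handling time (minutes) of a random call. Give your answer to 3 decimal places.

Per component, I: μ=9.6, E[X²]=184.32; II: μ=9.15, E[X²]=84.7433; III: μ=5.85, E[X²]=35.3633.
E[X] = 0.27·9.6 + 0.29·9.15 + 0.44·5.85 = 7.8195.
E[X²] = 0.27·184.32 + 0.29·84.7433 + 0.44·35.3633 = 89.9018.
Var(X) = E[X²] − (E[X])² = 89.9018 − 61.1446 = 28.7573.
SD(X) = √28.7573 = 5.36258.

5.363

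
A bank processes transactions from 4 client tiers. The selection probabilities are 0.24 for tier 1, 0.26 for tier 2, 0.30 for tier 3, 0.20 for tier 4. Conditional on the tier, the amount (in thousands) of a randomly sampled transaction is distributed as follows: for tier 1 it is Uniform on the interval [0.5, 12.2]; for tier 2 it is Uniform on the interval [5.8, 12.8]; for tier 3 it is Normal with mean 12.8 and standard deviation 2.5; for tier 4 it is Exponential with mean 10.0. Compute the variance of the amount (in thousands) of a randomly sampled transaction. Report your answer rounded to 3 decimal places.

Per component, 1: μ=6.35, E[X²]=51.73; 2: μ=9.3, E[X²]=90.5733; 3: μ=12.8, E[X²]=170.09; 4: μ=10, E[X²]=200.
E[X] = 0.24·6.35 + 0.26·9.3 + 0.3·12.8 + 0.2·10 = 9.782.
E[X²] = 0.24·51.73 + 0.26·90.5733 + 0.3·170.09 + 0.2·200 = 126.991.
Var(X) = E[X²] − (E[X])² = 126.991 − 95.6875 = 31.3037.

31.304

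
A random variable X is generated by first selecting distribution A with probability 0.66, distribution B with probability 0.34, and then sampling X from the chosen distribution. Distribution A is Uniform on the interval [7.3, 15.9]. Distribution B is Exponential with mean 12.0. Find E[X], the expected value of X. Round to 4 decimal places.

11.7360

Component means — A: 11.6; B: 12.
E[X] = 0.66·11.6 + 0.34·12 = 11.736.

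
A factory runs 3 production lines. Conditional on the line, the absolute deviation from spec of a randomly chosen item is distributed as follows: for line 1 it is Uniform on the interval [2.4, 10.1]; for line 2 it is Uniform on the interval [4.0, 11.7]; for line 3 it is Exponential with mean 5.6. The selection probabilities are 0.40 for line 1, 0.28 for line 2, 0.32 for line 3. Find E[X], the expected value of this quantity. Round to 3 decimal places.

6.490

Component means — 1: 6.25; 2: 7.85; 3: 5.6.
E[X] = 0.4·6.25 + 0.28·7.85 + 0.32·5.6 = 6.49.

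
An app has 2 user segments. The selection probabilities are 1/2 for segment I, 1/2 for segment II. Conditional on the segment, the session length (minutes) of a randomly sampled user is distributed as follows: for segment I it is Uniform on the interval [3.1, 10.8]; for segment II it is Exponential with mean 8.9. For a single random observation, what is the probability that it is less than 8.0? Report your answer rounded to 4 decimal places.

Conditional on each segment, P(X < 8.0): I: 0.636364; II: 0.592973.
By total probability, P(X < 8.0) = 0.5·0.636364 + 0.5·0.592973 = 0.614668.

0.6147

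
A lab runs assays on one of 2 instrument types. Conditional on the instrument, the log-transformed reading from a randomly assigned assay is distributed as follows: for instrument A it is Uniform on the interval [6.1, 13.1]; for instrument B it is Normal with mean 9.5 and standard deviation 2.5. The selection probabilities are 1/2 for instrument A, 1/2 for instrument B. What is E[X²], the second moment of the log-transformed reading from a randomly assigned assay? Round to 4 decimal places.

For each component E[X²] = Var + (mean)², giving A: 96.2433; B: 96.5.
Overall E[X²] = 0.5·96.2433 + 0.5·96.5 = 96.3717.

96.3717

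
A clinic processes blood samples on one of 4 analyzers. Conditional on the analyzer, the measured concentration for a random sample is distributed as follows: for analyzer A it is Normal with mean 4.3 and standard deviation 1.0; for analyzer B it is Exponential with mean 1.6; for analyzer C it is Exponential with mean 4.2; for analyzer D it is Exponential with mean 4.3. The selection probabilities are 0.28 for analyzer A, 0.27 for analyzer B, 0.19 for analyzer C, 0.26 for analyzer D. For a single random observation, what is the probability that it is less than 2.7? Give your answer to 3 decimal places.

0.447

Conditional on each analyzer, P(X < 2.7): A: 0.0547993; B: 0.815019; C: 0.474212; D: 0.466292.
By total probability, P(X < 2.7) = 0.28·0.0547993 + 0.27·0.815019 + 0.19·0.474212 + 0.26·0.466292 = 0.446735.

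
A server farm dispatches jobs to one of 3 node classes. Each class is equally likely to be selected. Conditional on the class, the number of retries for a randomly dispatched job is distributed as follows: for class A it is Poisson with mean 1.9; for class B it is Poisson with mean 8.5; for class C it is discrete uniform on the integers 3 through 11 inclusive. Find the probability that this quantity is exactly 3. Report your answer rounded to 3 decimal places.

0.101

Conditional on each class, P(X = 3): A: 0.170982; B: 0.0208258; C: 0.111111.
By total probability, P(X = 3) = 0.333333·0.170982 + 0.333333·0.0208258 + 0.333333·0.111111 = 0.100973.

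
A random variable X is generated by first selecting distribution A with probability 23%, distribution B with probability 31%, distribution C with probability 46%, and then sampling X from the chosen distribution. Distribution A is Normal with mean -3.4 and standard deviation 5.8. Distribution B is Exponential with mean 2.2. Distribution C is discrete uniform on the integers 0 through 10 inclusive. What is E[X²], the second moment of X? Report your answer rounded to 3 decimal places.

For each component E[X²] = Var + (mean)², giving A: 45.2; B: 9.68; C: 35.
Overall E[X²] = 0.23·45.2 + 0.31·9.68 + 0.46·35 = 29.4968.

29.497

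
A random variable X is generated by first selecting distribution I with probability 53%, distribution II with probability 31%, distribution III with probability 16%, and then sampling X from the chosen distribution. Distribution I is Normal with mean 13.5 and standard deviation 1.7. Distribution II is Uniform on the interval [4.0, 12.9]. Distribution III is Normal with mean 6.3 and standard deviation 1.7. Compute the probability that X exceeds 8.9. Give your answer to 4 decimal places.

0.6776

Conditional on each component, P(X > 8.9): I: 0.996594; II: 0.449438; III: 0.0630812.
By total probability, P(X > 8.9) = 0.53·0.996594 + 0.31·0.449438 + 0.16·0.0630812 = 0.677614.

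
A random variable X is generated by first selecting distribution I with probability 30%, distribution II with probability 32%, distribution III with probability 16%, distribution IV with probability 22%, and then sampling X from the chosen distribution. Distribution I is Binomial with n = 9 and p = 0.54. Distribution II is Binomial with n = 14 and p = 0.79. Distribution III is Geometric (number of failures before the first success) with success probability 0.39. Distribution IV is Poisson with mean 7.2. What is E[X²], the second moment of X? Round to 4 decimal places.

For each component E[X²] = Var + (mean)², giving I: 25.8552; II: 124.646; III: 6.45694; IV: 59.04.
Overall E[X²] = 0.3·25.8552 + 0.32·124.646 + 0.16·6.45694 + 0.22·59.04 = 61.6653.

61.6653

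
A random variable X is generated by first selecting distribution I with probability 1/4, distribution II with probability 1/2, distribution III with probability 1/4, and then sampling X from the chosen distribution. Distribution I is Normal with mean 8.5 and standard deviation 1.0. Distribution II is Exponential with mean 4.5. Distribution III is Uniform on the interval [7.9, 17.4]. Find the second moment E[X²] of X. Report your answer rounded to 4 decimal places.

80.4483

For each component E[X²] = Var + (mean)², giving I: 73.25; II: 40.5; III: 167.543.
Overall E[X²] = 0.25·73.25 + 0.5·40.5 + 0.25·167.543 = 80.4483.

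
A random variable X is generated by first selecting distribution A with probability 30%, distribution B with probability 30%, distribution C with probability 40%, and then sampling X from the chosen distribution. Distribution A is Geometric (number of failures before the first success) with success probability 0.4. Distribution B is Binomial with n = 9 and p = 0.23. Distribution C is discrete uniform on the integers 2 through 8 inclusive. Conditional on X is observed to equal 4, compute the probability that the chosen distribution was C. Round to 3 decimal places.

0.564

Likelihoods P(X=4 | ·): A: 0.05184; B: 0.0954411; C: 0.142857.
Posterior ∝ prior × likelihood. Numerator for C: 0.4·0.142857 = 0.0571429.
Normalizing constant: 0.3·0.05184 + 0.3·0.0954411 + 0.4·0.142857 = 0.101327.
P(C | observation) = 0.0571429 / 0.101327 = 0.563944.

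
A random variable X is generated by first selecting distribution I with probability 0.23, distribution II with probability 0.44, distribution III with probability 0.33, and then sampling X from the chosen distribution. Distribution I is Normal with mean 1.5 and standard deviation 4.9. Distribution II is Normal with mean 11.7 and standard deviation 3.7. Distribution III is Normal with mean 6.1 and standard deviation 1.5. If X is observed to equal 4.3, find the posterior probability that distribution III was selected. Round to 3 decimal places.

Likelihoods f(4.3 | ·): I: 0.0691526; II: 0.0145922; III: 0.129457.
Posterior ∝ prior × likelihood. Numerator for III: 0.33·0.129457 = 0.0427209.
Normalizing constant: 0.23·0.0691526 + 0.44·0.0145922 + 0.33·0.129457 = 0.0650466.
P(III | observation) = 0.0427209 / 0.0650466 = 0.656774.

0.657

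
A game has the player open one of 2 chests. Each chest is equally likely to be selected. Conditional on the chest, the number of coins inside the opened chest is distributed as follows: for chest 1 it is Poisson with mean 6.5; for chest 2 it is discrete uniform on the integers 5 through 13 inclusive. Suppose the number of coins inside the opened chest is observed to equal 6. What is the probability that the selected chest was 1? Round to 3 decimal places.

Likelihoods P(X=6 | ·): 1: 0.157483; 2: 0.111111.
Posterior ∝ prior × likelihood. Numerator for 1: 0.5·0.157483 = 0.0787415.
Normalizing constant: 0.5·0.157483 + 0.5·0.111111 = 0.134297.
P(1 | observation) = 0.0787415 / 0.134297 = 0.586323.

0.586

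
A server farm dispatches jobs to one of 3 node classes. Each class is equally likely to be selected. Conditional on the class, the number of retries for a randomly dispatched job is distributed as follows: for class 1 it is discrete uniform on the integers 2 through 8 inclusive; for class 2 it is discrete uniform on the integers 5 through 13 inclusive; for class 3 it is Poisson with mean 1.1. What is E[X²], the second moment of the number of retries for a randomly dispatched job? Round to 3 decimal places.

39.659

For each component E[X²] = Var + (mean)², giving 1: 29; 2: 87.6667; 3: 2.31.
Overall E[X²] = 0.333333·29 + 0.333333·87.6667 + 0.333333·2.31 = 39.6589.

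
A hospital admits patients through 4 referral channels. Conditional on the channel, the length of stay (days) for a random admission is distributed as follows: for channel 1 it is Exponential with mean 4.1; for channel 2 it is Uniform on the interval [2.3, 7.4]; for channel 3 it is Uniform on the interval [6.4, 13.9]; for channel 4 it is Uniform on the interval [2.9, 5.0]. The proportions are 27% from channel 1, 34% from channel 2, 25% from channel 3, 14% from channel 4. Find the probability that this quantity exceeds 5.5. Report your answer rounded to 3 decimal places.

0.447

Conditional on each channel, P(X > 5.5): 1: 0.261463; 2: 0.372549; 3: 1; 4: 0.
By total probability, P(X > 5.5) = 0.27·0.261463 + 0.34·0.372549 + 0.25·1 + 0.14·0 = 0.447262.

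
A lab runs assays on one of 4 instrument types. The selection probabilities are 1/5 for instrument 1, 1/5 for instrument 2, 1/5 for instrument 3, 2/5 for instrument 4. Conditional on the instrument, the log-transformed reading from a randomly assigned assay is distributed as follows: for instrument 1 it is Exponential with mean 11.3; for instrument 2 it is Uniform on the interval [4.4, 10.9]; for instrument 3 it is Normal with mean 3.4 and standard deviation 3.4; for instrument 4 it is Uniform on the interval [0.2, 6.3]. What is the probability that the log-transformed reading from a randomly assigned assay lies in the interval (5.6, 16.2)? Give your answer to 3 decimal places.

Conditional on each instrument, P(5.6 < X < 16.2): 1: 0.370778; 2: 0.815385; 3: 0.258714; 4: 0.114754.
By total probability, P(5.6 < X < 16.2) = 0.2·0.370778 + 0.2·0.815385 + 0.2·0.258714 + 0.4·0.114754 = 0.334877.

0.335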